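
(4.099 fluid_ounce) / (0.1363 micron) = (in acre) 0.2198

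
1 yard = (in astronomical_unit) 6.112e-12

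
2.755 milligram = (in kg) 2.755e-06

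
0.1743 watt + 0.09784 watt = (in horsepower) 0.0003649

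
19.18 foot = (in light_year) 6.179e-16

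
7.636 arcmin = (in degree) 0.1273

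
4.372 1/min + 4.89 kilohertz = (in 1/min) 2.934e+05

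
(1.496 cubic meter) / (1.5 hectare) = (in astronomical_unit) 6.667e-16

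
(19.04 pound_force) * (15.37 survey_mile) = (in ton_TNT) 0.0005007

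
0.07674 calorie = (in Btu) 0.0003043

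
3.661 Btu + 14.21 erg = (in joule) 3863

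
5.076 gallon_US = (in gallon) 5.076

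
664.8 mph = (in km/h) 1070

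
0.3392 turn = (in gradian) 135.7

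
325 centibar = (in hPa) 3250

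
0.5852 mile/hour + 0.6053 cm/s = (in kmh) 0.9636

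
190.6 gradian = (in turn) 0.4765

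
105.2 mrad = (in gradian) 6.697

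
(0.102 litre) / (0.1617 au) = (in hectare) 4.217e-19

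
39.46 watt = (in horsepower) 0.05292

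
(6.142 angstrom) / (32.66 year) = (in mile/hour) 1.334e-18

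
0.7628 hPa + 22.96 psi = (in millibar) 1584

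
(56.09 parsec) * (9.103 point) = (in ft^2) 5.983e+16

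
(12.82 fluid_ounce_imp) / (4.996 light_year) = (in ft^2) 8.295e-20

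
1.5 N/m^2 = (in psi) 0.0002176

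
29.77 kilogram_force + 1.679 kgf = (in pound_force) 69.33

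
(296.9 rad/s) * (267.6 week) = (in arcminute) 1.652e+14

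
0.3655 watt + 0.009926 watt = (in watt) 0.3754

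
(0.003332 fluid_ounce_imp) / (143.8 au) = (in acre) 1.087e-24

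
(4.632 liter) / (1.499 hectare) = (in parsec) 1.001e-23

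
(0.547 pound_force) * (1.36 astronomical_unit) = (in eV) 3.09e+30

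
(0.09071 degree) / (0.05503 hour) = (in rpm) 7.631e-05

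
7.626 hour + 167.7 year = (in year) 167.7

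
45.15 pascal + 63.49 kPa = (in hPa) 635.4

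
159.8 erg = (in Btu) 1.515e-08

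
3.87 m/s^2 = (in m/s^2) 3.87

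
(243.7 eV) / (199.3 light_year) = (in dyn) 2.071e-30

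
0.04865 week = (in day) 0.3406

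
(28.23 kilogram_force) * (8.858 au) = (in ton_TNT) 8.768e+04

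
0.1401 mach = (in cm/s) 4770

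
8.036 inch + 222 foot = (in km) 0.06787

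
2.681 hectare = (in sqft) 2.886e+05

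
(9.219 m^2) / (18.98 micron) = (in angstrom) 4.857e+15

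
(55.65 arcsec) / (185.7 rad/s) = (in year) 4.607e-14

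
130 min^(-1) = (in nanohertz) 2.167e+09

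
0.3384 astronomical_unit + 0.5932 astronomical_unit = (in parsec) 4.517e-06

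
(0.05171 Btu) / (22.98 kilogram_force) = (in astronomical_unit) 1.618e-12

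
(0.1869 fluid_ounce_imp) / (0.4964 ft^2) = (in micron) 115.2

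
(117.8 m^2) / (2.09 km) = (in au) 3.768e-13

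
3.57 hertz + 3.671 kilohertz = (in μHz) 3.675e+09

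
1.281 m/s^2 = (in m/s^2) 1.281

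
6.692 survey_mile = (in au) 7.199e-08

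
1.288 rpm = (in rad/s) 0.1349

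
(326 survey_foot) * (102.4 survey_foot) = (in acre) 0.7664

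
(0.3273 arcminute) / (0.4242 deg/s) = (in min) 0.0002143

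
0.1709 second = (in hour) 4.747e-05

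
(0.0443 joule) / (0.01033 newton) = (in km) 0.004288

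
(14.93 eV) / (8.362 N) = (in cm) 2.861e-17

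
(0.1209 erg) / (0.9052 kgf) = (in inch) 5.362e-08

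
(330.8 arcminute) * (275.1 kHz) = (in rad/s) 2.647e+04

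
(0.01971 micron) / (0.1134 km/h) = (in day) 7.242e-12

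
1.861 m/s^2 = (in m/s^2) 1.861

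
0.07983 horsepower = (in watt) 59.53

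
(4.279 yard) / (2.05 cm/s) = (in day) 0.002209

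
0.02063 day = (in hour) 0.4951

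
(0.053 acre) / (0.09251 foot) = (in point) 2.156e+07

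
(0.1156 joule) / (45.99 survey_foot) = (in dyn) 824.7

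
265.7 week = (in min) 2.678e+06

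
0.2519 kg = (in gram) 251.9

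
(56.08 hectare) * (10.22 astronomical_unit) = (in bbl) 5.393e+18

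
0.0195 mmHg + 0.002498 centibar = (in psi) 0.0007394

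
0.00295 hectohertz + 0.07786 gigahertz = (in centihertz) 7.786e+09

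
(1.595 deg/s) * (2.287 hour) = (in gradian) 1.459e+04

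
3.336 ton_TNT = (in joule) 1.396e+10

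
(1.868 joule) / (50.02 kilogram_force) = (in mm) 3.808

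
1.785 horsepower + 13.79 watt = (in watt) 1345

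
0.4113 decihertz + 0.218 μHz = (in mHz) 41.13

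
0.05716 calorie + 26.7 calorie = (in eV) 6.987e+20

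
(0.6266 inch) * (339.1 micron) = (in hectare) 5.397e-10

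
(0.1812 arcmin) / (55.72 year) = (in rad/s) 3e-14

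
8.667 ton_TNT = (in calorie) 8.667e+09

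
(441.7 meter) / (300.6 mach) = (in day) 4.995e-08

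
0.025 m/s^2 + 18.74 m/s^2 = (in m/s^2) 18.76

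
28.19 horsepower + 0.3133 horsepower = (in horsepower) 28.5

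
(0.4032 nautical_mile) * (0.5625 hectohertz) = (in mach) 123.4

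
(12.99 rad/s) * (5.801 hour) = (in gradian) 1.727e+07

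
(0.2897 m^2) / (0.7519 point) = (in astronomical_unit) 7.301e-09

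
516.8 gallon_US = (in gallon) 516.8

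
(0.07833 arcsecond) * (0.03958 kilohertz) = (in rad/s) 1.503e-05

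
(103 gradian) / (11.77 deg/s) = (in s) 7.876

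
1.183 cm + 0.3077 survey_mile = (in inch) 1.95e+04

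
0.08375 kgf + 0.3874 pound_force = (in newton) 2.545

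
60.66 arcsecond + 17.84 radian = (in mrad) 1.784e+04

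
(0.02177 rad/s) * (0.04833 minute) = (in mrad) 63.13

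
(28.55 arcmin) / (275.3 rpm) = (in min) 4.801e-06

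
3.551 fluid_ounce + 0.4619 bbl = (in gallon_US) 19.43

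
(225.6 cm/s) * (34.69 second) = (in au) 5.231e-10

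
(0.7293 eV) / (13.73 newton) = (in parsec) 2.758e-37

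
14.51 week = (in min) 1.463e+05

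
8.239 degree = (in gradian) 9.154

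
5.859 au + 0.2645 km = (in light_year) 9.265e-05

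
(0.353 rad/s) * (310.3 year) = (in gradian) 2.199e+11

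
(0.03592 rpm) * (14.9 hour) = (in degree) 1.156e+04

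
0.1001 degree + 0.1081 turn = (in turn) 0.1084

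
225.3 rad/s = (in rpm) 2151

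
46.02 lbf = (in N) 204.7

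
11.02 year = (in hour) 9.654e+04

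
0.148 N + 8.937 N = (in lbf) 2.042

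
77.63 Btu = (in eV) 5.112e+23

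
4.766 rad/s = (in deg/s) 273.1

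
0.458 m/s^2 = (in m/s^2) 0.458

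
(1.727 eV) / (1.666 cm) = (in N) 1.661e-17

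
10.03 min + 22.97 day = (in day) 22.98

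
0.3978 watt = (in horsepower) 0.0005335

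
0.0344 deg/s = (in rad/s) 0.0006004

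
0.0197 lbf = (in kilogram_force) 0.008936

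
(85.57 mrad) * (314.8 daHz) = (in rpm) 2572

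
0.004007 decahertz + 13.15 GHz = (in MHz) 1.315e+04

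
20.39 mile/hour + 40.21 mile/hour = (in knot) 52.66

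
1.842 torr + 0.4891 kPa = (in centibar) 0.7347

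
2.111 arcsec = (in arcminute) 0.03518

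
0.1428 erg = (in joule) 1.428e-08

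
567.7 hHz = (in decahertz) 5677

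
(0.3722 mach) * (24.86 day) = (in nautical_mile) 1.47e+05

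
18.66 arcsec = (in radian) 9.047e-05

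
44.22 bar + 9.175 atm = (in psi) 776.2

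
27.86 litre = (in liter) 27.86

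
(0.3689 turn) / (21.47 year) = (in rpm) 3.269e-08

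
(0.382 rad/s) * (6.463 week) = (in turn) 2.376e+05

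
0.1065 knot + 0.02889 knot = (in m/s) 0.06965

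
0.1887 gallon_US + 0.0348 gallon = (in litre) 0.846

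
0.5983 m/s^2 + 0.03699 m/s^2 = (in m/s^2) 0.6353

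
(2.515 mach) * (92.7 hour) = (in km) 2.858e+05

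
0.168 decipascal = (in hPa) 0.000168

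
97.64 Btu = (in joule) 1.03e+05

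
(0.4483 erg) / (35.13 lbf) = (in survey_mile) 1.783e-13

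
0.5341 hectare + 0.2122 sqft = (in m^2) 5341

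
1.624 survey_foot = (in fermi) 4.95e+14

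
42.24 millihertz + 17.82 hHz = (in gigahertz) 1.782e-06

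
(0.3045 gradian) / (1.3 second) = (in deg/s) 0.2108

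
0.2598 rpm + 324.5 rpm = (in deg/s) 1949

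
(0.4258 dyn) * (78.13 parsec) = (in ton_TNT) 2453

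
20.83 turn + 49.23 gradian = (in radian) 131.7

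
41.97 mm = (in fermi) 4.197e+13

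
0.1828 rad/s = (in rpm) 1.746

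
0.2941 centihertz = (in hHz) 2.941e-05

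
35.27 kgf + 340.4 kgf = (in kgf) 375.7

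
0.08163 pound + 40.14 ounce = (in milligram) 1.175e+06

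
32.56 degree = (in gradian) 36.18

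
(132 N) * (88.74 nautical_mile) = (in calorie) 5.185e+06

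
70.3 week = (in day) 492.1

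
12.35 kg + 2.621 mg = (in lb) 27.23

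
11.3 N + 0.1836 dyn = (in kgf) 1.152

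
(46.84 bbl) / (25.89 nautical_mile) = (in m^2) 0.0001553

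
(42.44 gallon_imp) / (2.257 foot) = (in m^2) 0.2805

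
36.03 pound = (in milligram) 1.634e+07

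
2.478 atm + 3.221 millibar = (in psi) 36.46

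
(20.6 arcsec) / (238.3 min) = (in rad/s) 6.985e-09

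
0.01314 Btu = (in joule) 13.86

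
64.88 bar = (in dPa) 6.488e+07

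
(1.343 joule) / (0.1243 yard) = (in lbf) 2.656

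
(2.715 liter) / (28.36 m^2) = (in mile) 5.949e-08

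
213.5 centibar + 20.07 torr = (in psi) 31.35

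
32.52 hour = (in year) 0.003712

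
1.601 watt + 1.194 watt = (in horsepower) 0.003748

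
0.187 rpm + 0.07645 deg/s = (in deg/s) 1.198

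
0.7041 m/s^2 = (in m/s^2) 0.7041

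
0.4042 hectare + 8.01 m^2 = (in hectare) 0.405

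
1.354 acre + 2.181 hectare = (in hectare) 2.729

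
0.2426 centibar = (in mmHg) 1.82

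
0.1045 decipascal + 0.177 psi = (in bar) 0.0122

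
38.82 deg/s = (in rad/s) 0.6775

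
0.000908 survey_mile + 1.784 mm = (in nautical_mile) 0.00079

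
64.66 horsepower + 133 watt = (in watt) 4.835e+04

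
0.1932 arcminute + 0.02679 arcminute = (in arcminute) 0.22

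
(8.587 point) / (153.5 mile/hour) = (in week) 7.299e-11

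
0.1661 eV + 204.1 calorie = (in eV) 5.33e+21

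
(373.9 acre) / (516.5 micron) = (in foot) 9.611e+09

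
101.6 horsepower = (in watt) 7.576e+04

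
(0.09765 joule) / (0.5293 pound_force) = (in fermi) 4.147e+13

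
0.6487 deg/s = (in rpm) 0.1081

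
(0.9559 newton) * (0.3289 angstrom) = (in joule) 3.144e-11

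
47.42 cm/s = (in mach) 0.001393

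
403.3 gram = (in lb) 0.8891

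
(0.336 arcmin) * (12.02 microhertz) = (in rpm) 1.122e-08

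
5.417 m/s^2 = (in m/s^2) 5.417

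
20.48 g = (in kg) 0.02048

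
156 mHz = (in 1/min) 9.36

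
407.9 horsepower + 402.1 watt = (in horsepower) 408.4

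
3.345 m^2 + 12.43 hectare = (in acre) 30.72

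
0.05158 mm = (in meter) 5.158e-05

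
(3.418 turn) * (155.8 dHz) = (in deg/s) 1.917e+04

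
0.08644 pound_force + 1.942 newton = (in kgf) 0.2372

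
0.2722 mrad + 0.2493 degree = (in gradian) 0.2943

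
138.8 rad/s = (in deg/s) 7953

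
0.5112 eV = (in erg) 8.19e-13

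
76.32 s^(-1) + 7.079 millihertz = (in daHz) 7.633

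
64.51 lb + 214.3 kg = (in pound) 537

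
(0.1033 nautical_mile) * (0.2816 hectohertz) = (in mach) 15.82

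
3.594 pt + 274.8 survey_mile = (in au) 2.956e-06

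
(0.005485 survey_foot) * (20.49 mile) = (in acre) 0.01362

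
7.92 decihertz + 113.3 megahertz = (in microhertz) 1.133e+14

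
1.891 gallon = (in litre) 7.158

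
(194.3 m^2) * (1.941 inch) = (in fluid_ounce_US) 3.239e+05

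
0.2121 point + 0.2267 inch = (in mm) 5.833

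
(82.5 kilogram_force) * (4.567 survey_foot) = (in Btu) 1.067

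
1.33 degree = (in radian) 0.02321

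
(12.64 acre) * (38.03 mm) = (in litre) 1.945e+06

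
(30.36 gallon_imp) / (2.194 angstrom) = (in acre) 1.554e+05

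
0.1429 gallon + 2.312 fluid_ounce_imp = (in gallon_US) 0.1603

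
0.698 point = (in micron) 246.2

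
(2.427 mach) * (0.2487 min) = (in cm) 1.233e+06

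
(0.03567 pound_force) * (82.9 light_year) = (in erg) 1.244e+24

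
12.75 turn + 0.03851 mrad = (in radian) 80.11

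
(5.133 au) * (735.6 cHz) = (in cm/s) 5.649e+14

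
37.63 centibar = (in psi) 5.458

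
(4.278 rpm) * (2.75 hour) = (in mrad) 4.435e+06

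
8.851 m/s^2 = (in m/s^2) 8.851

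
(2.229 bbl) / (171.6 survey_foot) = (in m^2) 0.006775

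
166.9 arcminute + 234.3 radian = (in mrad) 2.343e+05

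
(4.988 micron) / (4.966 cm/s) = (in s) 0.0001004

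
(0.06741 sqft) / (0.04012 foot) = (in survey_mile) 0.0003182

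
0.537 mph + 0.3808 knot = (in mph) 0.9752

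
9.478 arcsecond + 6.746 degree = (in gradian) 7.498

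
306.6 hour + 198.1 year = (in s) 6.248e+09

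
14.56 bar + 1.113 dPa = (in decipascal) 1.456e+07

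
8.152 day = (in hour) 195.6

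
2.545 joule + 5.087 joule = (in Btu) 0.007234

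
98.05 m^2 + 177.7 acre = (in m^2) 7.192e+05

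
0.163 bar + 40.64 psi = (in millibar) 2965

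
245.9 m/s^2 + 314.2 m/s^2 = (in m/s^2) 560.1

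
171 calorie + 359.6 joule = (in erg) 1.075e+10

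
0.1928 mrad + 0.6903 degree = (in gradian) 0.7793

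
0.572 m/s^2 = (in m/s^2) 0.572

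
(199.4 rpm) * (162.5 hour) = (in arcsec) 2.52e+12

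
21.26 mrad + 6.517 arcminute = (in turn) 0.003685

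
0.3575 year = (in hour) 3132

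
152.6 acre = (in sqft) 6.647e+06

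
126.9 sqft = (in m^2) 11.79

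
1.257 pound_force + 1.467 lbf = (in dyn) 1.212e+06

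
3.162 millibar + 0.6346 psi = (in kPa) 4.692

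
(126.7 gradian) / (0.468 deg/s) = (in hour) 0.06768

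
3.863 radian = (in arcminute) 1.328e+04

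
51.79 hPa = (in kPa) 5.179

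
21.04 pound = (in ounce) 336.6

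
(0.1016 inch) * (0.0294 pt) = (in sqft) 2.881e-07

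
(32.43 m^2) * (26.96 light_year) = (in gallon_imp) 1.82e+21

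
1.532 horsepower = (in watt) 1142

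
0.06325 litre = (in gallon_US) 0.01671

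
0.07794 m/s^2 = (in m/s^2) 0.07794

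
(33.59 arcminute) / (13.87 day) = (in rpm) 7.786e-08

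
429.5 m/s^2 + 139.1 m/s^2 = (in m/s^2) 568.6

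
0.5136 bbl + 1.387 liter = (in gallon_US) 21.94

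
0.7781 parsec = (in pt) 6.806e+19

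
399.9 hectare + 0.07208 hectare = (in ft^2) 4.305e+07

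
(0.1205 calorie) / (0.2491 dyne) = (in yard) 2.213e+05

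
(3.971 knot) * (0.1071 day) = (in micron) 1.89e+10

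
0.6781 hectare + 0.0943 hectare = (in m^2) 7724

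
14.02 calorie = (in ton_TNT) 1.402e-08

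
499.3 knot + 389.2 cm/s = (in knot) 506.9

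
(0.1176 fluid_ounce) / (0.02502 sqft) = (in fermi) 1.496e+12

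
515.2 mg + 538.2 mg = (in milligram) 1053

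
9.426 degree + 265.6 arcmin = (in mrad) 241.8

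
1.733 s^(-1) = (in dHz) 17.33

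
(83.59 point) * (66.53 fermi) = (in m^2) 1.962e-15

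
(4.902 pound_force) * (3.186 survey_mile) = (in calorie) 2.672e+04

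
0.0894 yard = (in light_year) 8.641e-18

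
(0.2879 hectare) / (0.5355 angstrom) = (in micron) 5.376e+19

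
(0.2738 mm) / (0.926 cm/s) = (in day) 3.422e-07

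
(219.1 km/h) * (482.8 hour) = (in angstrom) 1.058e+18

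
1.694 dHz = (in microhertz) 1.694e+05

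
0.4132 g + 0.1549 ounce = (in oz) 0.1695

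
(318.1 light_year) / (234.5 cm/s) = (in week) 2.122e+12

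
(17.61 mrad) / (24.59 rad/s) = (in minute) 1.194e-05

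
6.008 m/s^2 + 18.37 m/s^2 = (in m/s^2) 24.38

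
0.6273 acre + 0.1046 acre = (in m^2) 2962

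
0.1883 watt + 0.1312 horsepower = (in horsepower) 0.1315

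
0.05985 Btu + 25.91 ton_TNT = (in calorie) 2.591e+10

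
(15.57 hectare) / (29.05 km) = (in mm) 5360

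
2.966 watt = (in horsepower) 0.003977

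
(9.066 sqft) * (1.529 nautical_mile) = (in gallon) 6.301e+05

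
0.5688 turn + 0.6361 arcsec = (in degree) 204.8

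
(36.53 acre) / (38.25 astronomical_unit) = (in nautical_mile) 1.395e-11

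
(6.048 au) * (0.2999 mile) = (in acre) 1.079e+11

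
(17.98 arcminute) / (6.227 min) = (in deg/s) 0.0008021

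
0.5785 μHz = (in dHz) 5.785e-06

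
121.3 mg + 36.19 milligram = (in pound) 0.0003472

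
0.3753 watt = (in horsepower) 0.0005033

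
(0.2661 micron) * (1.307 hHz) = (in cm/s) 0.003478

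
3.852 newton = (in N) 3.852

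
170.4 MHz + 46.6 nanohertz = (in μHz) 1.704e+14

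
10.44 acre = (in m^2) 4.225e+04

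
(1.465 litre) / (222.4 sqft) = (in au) 4.74e-16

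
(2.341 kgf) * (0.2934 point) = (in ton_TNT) 5.679e-13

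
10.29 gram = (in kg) 0.01029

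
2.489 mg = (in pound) 5.487e-06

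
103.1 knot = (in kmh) 190.9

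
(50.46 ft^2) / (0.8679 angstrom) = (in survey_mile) 3.356e+07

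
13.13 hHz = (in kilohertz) 1.313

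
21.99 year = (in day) 8026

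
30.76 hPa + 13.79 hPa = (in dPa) 4.455e+04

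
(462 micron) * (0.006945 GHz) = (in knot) 6237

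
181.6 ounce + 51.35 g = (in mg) 5.2e+06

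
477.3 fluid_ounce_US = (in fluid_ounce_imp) 496.8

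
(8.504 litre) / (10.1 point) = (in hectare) 0.0002387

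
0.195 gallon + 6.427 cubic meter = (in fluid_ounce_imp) 2.262e+05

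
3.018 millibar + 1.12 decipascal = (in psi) 0.04379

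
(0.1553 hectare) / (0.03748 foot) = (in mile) 84.47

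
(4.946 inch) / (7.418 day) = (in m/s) 1.96e-07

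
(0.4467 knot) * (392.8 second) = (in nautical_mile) 0.04874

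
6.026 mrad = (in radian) 0.006026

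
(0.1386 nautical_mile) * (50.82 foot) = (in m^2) 3976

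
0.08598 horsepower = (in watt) 64.12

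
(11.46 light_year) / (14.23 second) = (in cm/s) 7.619e+17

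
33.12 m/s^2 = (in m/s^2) 33.12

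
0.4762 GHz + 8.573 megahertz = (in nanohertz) 4.848e+17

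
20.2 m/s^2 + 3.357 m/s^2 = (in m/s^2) 23.56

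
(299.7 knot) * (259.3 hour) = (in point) 4.08e+11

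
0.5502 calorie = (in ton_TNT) 5.502e-10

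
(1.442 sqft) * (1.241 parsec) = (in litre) 5.13e+18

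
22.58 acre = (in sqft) 9.836e+05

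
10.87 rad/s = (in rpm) 103.8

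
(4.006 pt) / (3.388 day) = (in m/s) 4.828e-09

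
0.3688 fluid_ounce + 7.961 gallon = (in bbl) 0.1896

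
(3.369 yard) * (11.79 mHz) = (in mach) 0.0001067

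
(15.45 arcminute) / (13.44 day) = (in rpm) 3.696e-08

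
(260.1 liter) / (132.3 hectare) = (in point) 0.0005573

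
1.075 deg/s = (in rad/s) 0.01876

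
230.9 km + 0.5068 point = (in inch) 9.091e+06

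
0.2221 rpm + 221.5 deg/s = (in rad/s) 3.889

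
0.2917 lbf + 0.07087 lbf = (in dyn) 1.613e+05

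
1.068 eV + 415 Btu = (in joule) 4.378e+05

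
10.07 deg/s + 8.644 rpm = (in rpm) 10.32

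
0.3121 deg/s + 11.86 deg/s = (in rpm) 2.029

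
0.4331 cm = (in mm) 4.331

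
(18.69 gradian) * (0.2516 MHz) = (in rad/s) 7.387e+04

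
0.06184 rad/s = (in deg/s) 3.543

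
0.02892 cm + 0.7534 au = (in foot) 3.698e+11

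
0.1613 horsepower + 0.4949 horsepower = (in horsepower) 0.6562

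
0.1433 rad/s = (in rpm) 1.368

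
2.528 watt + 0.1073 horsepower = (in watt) 82.54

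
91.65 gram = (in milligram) 9.165e+04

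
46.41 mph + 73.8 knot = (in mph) 131.3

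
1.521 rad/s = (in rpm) 14.52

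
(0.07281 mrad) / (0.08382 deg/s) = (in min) 0.0008295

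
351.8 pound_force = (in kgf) 159.6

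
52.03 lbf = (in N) 231.4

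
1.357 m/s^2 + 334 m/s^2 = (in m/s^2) 335.4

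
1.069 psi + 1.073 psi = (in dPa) 1.477e+05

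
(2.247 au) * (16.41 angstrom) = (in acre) 0.1363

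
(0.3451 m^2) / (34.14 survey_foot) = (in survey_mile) 2.061e-05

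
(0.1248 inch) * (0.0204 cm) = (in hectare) 6.467e-11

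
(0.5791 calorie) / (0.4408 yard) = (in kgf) 0.613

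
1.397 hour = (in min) 83.82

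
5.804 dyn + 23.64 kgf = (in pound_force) 52.12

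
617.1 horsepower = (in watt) 4.602e+05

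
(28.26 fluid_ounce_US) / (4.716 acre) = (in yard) 4.789e-08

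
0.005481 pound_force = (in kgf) 0.002486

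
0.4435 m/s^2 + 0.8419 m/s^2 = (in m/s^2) 1.285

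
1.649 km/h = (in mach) 0.001345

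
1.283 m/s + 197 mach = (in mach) 197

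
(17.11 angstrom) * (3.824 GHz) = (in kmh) 23.55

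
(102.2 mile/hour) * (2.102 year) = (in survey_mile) 1.882e+06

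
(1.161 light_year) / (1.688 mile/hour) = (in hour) 4.043e+12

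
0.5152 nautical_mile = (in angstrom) 9.542e+12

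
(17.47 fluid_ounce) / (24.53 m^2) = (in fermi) 2.106e+10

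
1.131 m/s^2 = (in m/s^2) 1.131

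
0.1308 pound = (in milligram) 5.933e+04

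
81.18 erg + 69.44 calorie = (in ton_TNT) 6.944e-08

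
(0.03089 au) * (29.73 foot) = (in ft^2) 4.507e+11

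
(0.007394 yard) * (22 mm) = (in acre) 3.676e-08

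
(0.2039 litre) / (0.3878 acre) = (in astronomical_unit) 8.685e-19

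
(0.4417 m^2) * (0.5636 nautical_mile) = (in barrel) 2900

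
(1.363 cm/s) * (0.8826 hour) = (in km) 0.04331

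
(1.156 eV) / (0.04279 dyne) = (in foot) 1.42e-12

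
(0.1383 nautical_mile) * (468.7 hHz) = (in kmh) 4.322e+07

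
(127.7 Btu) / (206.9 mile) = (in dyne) 4.046e+04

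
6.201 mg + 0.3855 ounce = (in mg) 1.093e+04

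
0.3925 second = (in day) 4.543e-06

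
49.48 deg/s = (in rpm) 8.247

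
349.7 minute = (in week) 0.03469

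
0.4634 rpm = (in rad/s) 0.04853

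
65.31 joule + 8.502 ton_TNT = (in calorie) 8.502e+09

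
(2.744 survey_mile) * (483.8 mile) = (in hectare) 3.438e+05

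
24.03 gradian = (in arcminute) 1298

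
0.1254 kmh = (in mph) 0.07792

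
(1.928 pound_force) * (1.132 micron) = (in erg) 97.08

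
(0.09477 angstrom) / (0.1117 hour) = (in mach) 6.921e-17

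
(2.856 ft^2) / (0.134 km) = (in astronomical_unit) 1.324e-14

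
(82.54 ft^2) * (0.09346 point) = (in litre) 0.2528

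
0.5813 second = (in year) 1.843e-08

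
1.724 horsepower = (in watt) 1286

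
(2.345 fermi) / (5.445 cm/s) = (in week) 7.121e-20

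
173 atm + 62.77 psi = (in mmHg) 1.347e+05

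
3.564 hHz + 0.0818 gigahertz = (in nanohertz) 8.18e+16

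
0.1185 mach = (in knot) 78.43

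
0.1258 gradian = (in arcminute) 6.793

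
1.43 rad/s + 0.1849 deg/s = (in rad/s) 1.433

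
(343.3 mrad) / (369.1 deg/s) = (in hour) 1.48e-05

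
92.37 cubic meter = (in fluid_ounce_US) 3.123e+06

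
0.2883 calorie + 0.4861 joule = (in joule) 1.692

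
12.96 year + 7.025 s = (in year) 12.96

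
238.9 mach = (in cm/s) 8.135e+06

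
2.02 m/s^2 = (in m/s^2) 2.02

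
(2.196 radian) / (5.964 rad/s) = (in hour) 0.0001023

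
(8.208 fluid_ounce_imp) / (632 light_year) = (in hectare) 3.9e-27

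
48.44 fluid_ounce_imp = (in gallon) 0.3636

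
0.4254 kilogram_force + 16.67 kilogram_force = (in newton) 167.6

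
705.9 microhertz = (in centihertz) 0.07059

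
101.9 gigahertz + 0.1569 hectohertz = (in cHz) 1.019e+13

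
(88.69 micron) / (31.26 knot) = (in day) 6.383e-11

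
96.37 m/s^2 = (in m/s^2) 96.37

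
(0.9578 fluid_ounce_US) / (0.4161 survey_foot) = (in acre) 5.519e-08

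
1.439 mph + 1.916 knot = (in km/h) 5.864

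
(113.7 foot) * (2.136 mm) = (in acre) 1.829e-05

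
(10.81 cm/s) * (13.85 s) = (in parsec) 4.852e-17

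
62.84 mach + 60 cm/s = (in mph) 4.787e+04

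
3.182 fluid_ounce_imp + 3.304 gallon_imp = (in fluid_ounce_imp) 531.8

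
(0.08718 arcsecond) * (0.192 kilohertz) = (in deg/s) 0.00465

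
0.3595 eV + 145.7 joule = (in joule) 145.7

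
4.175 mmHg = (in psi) 0.08073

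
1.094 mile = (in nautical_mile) 0.9507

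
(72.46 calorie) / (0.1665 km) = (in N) 1.821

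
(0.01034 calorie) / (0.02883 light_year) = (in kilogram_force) 1.617e-17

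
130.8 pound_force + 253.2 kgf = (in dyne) 3.065e+08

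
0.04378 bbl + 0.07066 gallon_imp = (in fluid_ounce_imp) 256.3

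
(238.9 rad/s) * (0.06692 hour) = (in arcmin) 1.979e+08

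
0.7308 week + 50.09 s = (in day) 5.116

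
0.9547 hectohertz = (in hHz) 0.9547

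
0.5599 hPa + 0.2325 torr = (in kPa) 0.08699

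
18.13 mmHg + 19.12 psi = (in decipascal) 1.342e+06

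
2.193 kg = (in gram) 2193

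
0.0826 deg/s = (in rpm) 0.01377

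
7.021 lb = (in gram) 3185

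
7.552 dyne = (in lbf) 1.698e-05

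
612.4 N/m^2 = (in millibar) 6.124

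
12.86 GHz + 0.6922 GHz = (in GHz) 13.55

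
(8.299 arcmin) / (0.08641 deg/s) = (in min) 0.02668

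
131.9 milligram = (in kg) 0.0001319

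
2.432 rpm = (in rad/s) 0.2547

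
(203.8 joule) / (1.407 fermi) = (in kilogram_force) 1.477e+16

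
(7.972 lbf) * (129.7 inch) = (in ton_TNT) 2.792e-08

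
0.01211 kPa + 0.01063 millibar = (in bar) 0.0001317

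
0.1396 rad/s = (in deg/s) 7.998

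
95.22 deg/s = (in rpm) 15.87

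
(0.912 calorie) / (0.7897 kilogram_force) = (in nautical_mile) 0.000266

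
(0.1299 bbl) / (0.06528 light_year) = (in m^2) 3.344e-17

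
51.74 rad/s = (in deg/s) 2964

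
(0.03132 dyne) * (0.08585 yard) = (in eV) 1.535e+11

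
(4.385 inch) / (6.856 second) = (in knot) 0.03158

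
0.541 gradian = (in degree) 0.4869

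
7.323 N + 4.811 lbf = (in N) 28.72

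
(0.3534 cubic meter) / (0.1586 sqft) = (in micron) 2.398e+07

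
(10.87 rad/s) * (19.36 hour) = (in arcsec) 1.563e+11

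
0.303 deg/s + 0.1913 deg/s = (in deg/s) 0.4943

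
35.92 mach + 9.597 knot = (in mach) 35.93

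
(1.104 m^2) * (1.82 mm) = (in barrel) 0.01264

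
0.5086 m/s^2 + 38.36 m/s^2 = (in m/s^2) 38.87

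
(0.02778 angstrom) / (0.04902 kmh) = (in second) 2.04e-10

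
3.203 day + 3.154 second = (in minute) 4612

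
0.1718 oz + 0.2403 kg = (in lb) 0.5405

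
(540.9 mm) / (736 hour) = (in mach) 5.995e-10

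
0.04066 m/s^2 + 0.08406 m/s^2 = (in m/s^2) 0.1247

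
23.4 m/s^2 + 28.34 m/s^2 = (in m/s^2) 51.74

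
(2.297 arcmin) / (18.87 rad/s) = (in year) 1.123e-12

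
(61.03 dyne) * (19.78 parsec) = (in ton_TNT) 8.903e+04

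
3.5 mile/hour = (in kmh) 5.633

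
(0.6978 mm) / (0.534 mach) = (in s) 3.838e-06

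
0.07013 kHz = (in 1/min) 4208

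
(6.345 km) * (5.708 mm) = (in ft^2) 389.8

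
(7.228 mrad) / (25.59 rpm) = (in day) 3.122e-08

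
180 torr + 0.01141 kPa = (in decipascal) 2.401e+05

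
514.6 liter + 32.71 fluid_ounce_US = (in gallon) 136.2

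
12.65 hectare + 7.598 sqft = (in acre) 31.26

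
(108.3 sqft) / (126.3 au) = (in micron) 5.325e-07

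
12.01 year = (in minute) 6.312e+06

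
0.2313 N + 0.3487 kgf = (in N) 3.651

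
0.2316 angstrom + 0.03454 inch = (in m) 0.0008773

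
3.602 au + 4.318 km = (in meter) 5.389e+11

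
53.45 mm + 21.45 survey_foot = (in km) 0.006591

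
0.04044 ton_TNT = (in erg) 1.692e+15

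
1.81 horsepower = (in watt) 1350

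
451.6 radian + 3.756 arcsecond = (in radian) 451.6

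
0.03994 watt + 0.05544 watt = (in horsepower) 0.0001279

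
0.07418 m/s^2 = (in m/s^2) 0.07418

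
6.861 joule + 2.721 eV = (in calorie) 1.64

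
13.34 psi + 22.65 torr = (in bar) 0.95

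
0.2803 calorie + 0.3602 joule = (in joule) 1.533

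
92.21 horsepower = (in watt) 6.876e+04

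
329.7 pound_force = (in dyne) 1.467e+08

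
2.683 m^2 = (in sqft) 28.88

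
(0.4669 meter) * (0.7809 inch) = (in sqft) 0.09968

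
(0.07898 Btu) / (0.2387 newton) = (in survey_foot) 1145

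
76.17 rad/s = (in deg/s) 4364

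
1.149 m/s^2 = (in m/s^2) 1.149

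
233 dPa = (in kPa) 0.0233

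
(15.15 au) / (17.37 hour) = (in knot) 7.045e+07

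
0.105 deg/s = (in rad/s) 0.001833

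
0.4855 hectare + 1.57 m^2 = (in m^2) 4857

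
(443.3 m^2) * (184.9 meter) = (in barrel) 5.156e+05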